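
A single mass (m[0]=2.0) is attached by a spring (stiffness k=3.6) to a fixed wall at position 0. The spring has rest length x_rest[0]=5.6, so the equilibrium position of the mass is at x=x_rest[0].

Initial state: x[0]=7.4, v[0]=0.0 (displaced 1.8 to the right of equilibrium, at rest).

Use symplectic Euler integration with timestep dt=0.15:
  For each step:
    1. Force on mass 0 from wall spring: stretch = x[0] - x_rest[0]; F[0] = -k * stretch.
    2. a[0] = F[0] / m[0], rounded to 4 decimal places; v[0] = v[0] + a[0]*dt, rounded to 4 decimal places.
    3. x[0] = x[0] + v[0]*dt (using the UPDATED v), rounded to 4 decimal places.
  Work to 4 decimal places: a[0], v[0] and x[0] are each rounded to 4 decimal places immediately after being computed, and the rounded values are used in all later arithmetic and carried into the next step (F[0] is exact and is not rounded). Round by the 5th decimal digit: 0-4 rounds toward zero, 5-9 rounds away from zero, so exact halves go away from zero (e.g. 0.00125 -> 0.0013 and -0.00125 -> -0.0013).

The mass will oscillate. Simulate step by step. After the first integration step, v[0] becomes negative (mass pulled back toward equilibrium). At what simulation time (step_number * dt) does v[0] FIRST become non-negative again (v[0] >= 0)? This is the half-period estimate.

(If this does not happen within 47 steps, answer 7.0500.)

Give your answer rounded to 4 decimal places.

Step 0: x=[7.4000] v=[0.0000]
Step 1: x=[7.3271] v=[-0.4860]
Step 2: x=[7.1843] v=[-0.9523]
Step 3: x=[6.9773] v=[-1.3801]
Step 4: x=[6.7145] v=[-1.7520]
Step 5: x=[6.4066] v=[-2.0529]
Step 6: x=[6.0660] v=[-2.2707]
Step 7: x=[5.7065] v=[-2.3965]
Step 8: x=[5.3427] v=[-2.4253]
Step 9: x=[4.9893] v=[-2.3558]
Step 10: x=[4.6607] v=[-2.1909]
Step 11: x=[4.3701] v=[-1.9373]
Step 12: x=[4.1293] v=[-1.6052]
Step 13: x=[3.9481] v=[-1.2081]
Step 14: x=[3.8338] v=[-0.7621]
Step 15: x=[3.7910] v=[-0.2852]
Step 16: x=[3.8215] v=[0.2032]
First v>=0 after going negative at step 16, time=2.4000

Answer: 2.4000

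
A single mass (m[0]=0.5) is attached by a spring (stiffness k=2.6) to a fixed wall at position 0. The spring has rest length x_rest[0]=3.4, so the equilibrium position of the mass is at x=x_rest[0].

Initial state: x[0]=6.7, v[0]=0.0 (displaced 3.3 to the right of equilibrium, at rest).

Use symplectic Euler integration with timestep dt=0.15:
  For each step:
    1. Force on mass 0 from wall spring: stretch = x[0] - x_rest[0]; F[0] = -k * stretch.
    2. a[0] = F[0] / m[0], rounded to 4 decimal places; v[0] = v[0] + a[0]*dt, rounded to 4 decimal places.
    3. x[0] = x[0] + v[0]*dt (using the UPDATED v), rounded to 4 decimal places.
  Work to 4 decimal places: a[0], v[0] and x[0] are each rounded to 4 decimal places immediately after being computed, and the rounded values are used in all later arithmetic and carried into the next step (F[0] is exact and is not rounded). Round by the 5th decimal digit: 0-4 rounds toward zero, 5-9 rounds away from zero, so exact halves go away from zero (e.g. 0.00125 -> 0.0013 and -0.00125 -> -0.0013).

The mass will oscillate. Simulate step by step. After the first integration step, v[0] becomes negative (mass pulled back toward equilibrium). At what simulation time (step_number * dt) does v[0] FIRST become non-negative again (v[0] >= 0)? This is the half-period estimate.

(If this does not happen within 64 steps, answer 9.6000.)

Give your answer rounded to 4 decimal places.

Answer: 1.5000

Derivation:
Step 0: x=[6.7000] v=[0.0000]
Step 1: x=[6.3139] v=[-2.5740]
Step 2: x=[5.5869] v=[-4.8468]
Step 3: x=[4.6040] v=[-6.5526]
Step 4: x=[3.4802] v=[-7.4917]
Step 5: x=[2.3471] v=[-7.5543]
Step 6: x=[1.3372] v=[-6.7330]
Step 7: x=[0.5686] v=[-5.1240]
Step 8: x=[0.1313] v=[-2.9155]
Step 9: x=[0.0764] v=[-0.3659]
Step 10: x=[0.4104] v=[2.2265]
First v>=0 after going negative at step 10, time=1.5000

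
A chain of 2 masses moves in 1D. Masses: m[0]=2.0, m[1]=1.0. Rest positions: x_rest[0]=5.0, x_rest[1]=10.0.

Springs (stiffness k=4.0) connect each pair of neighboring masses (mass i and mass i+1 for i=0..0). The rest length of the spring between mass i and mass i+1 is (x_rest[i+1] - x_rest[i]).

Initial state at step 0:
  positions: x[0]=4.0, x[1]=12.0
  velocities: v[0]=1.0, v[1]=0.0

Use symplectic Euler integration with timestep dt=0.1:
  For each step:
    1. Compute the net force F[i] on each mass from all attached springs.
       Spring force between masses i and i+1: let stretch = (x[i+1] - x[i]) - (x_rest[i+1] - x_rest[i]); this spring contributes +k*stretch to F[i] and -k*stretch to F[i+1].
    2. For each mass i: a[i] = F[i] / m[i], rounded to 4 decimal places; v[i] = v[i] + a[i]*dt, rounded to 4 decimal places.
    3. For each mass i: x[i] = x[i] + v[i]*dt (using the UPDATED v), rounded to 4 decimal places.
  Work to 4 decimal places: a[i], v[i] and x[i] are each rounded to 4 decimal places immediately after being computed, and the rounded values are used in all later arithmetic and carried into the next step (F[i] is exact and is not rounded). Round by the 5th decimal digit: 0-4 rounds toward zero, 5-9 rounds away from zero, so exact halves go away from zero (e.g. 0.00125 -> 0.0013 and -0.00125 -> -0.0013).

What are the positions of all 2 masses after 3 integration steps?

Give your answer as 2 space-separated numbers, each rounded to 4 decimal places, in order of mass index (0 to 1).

Answer: 4.6343 11.3313

Derivation:
Step 0: x=[4.0000 12.0000] v=[1.0000 0.0000]
Step 1: x=[4.1600 11.8800] v=[1.6000 -1.2000]
Step 2: x=[4.3744 11.6512] v=[2.1440 -2.2880]
Step 3: x=[4.6343 11.3313] v=[2.5994 -3.1987]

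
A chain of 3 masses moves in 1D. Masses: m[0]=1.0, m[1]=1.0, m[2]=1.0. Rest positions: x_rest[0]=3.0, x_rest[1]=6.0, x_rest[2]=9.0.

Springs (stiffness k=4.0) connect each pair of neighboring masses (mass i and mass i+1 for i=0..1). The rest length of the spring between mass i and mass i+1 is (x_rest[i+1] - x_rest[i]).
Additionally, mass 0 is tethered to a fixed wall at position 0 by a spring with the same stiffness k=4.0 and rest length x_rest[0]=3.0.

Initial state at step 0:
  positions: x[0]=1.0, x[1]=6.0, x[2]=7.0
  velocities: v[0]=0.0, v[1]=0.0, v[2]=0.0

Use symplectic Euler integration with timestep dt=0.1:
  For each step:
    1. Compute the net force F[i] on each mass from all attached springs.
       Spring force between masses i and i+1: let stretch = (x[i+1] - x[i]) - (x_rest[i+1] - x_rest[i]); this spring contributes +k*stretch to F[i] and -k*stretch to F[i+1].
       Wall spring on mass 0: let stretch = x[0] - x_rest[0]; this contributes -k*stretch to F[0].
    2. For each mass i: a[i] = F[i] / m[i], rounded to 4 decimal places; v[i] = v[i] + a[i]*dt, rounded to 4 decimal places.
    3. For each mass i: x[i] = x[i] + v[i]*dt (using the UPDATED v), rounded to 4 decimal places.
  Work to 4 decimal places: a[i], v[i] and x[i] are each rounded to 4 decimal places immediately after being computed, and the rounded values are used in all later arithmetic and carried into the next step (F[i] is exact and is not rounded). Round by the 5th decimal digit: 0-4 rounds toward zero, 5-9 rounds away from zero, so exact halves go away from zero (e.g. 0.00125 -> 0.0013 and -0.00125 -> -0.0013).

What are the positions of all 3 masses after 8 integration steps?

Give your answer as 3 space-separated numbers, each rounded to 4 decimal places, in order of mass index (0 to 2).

Answer: 3.7081 3.7603 8.3778

Derivation:
Step 0: x=[1.0000 6.0000 7.0000] v=[0.0000 0.0000 0.0000]
Step 1: x=[1.1600 5.8400 7.0800] v=[1.6000 -1.6000 0.8000]
Step 2: x=[1.4608 5.5424 7.2304] v=[3.0080 -2.9760 1.5040]
Step 3: x=[1.8664 5.1491 7.4333] v=[4.0563 -3.9334 2.0288]
Step 4: x=[2.3287 4.7158 7.6648] v=[4.6228 -4.3328 2.3151]
Step 5: x=[2.7933 4.3050 7.8984] v=[4.6462 -4.1080 2.3355]
Step 6: x=[3.2067 3.9775 8.1082] v=[4.1336 -3.2753 2.0981]
Step 7: x=[3.5226 3.7844 8.2728] v=[3.1592 -1.9313 1.6458]
Step 8: x=[3.7081 3.7603 8.3778] v=[1.8549 -0.2407 1.0504]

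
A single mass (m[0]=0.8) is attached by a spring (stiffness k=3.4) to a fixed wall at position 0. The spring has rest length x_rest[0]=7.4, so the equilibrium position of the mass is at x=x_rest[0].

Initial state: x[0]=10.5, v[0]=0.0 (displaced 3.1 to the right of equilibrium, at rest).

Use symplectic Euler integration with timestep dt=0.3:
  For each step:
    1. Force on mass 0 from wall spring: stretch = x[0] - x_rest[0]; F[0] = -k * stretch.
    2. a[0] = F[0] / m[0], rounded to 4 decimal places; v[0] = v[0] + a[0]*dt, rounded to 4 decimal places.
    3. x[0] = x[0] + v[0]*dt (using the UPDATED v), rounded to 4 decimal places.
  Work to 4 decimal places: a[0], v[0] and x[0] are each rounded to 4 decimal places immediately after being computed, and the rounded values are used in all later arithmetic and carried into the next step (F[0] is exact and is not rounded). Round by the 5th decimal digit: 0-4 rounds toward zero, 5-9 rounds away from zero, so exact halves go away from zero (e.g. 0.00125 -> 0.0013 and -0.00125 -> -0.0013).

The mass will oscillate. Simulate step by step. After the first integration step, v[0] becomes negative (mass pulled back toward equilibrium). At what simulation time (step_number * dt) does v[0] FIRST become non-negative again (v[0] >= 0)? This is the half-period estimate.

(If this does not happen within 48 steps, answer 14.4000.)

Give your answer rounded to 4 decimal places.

Answer: 1.5000

Derivation:
Step 0: x=[10.5000] v=[0.0000]
Step 1: x=[9.3143] v=[-3.9525]
Step 2: x=[7.3963] v=[-6.3932]
Step 3: x=[5.4798] v=[-6.3885]
Step 4: x=[4.2977] v=[-3.9402]
Step 5: x=[4.3023] v=[0.0152]
First v>=0 after going negative at step 5, time=1.5000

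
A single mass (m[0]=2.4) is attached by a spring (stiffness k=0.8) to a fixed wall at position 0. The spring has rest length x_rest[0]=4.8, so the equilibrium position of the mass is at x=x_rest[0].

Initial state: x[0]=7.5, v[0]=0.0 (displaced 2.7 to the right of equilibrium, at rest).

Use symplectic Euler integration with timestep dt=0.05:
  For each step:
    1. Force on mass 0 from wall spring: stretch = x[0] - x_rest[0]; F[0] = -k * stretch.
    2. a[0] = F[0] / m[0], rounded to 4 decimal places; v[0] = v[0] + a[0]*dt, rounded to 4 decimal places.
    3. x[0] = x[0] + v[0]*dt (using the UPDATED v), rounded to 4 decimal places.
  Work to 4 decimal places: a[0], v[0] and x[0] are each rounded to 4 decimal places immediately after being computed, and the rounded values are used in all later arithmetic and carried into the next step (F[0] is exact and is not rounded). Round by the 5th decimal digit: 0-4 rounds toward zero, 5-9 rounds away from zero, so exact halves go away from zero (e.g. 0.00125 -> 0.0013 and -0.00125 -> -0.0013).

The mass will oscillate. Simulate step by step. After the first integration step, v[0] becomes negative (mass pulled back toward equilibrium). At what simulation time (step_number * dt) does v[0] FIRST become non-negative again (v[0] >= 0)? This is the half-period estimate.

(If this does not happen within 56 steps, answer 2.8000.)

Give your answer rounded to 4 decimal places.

Answer: 2.8000

Derivation:
Step 0: x=[7.5000] v=[0.0000]
Step 1: x=[7.4978] v=[-0.0450]
Step 2: x=[7.4933] v=[-0.0900]
Step 3: x=[7.4866] v=[-0.1349]
Step 4: x=[7.4776] v=[-0.1797]
Step 5: x=[7.4664] v=[-0.2243]
Step 6: x=[7.4530] v=[-0.2687]
Step 7: x=[7.4374] v=[-0.3129]
Step 8: x=[7.4196] v=[-0.3569]
Step 9: x=[7.3996] v=[-0.4006]
Step 10: x=[7.3774] v=[-0.4439]
Step 11: x=[7.3531] v=[-0.4869]
Step 12: x=[7.3266] v=[-0.5295]
Step 13: x=[7.2980] v=[-0.5716]
Step 14: x=[7.2673] v=[-0.6132]
Step 15: x=[7.2346] v=[-0.6543]
Step 16: x=[7.1999] v=[-0.6949]
Step 17: x=[7.1632] v=[-0.7349]
Step 18: x=[7.1245] v=[-0.7743]
Step 19: x=[7.0839] v=[-0.8130]
Step 20: x=[7.0413] v=[-0.8511]
Step 21: x=[6.9969] v=[-0.8885]
Step 22: x=[6.9506] v=[-0.9251]
Step 23: x=[6.9026] v=[-0.9609]
Step 24: x=[6.8528] v=[-0.9959]
Step 25: x=[6.8013] v=[-1.0301]
Step 26: x=[6.7481] v=[-1.0635]
Step 27: x=[6.6933] v=[-1.0960]
Step 28: x=[6.6369] v=[-1.1276]
Step 29: x=[6.5790] v=[-1.1582]
Step 30: x=[6.5196] v=[-1.1879]
Step 31: x=[6.4588] v=[-1.2166]
Step 32: x=[6.3966] v=[-1.2442]
Step 33: x=[6.3331] v=[-1.2708]
Step 34: x=[6.2683] v=[-1.2964]
Step 35: x=[6.2023] v=[-1.3209]
Step 36: x=[6.1351] v=[-1.3443]
Step 37: x=[6.0668] v=[-1.3666]
Step 38: x=[5.9974] v=[-1.3877]
Step 39: x=[5.9270] v=[-1.4077]
Step 40: x=[5.8557] v=[-1.4265]
Step 41: x=[5.7835] v=[-1.4441]
Step 42: x=[5.7105] v=[-1.4605]
Step 43: x=[5.6367] v=[-1.4757]
Step 44: x=[5.5622] v=[-1.4896]
Step 45: x=[5.4871] v=[-1.5023]
Step 46: x=[5.4114] v=[-1.5138]
Step 47: x=[5.3352] v=[-1.5240]
Step 48: x=[5.2586] v=[-1.5329]
Step 49: x=[5.1816] v=[-1.5405]
Step 50: x=[5.1043] v=[-1.5469]
Step 51: x=[5.0267] v=[-1.5520]
Step 52: x=[4.9489] v=[-1.5558]
Step 53: x=[4.8710] v=[-1.5583]
Step 54: x=[4.7930] v=[-1.5595]
Step 55: x=[4.7150] v=[-1.5594]
Step 56: x=[4.6371] v=[-1.5580]
v[0] did not become non-negative within 56 steps; using fallback time=2.8000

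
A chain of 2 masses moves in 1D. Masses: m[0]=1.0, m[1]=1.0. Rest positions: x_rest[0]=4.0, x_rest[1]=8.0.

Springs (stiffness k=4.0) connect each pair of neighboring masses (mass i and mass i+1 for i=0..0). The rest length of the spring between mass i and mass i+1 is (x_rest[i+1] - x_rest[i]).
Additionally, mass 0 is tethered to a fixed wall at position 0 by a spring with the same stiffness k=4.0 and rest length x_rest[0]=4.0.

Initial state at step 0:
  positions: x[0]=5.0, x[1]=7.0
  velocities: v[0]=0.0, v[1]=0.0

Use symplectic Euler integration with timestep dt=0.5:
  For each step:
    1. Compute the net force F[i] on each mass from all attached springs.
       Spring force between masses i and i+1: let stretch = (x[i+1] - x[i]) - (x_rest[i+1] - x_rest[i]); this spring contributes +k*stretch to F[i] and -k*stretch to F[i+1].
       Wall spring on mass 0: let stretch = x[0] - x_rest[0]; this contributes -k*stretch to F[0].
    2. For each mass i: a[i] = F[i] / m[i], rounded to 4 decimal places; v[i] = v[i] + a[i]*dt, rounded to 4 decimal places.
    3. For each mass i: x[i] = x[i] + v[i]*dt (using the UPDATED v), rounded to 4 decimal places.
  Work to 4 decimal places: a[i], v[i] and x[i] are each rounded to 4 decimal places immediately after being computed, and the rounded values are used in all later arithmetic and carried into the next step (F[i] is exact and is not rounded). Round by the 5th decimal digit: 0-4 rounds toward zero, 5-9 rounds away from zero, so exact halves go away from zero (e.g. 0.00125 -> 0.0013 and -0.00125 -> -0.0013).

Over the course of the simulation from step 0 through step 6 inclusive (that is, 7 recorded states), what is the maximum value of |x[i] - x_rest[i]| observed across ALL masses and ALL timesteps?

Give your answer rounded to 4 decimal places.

Answer: 2.0000

Derivation:
Step 0: x=[5.0000 7.0000] v=[0.0000 0.0000]
Step 1: x=[2.0000 9.0000] v=[-6.0000 4.0000]
Step 2: x=[4.0000 8.0000] v=[4.0000 -2.0000]
Step 3: x=[6.0000 7.0000] v=[4.0000 -2.0000]
Step 4: x=[3.0000 9.0000] v=[-6.0000 4.0000]
Step 5: x=[3.0000 9.0000] v=[0.0000 0.0000]
Step 6: x=[6.0000 7.0000] v=[6.0000 -4.0000]
Max displacement = 2.0000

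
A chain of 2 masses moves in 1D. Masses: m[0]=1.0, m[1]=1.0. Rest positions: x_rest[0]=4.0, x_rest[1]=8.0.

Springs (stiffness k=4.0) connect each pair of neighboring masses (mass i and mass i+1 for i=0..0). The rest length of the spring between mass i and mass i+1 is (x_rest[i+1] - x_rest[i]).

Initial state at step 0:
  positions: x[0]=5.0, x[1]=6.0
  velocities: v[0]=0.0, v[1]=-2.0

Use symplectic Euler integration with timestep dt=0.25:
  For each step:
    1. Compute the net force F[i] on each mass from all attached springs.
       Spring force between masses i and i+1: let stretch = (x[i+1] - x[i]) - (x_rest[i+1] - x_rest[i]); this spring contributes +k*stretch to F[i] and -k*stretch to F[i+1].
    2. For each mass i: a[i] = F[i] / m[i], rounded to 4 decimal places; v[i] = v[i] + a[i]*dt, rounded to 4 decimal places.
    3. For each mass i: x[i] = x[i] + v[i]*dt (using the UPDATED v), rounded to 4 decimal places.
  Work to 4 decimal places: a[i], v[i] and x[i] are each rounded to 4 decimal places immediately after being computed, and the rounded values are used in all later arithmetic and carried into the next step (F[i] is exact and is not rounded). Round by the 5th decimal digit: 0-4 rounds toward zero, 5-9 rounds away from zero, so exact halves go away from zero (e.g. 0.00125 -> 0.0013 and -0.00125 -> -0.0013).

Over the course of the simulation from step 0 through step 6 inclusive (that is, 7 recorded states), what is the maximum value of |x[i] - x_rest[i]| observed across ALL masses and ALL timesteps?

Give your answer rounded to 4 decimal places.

Answer: 3.0000

Derivation:
Step 0: x=[5.0000 6.0000] v=[0.0000 -2.0000]
Step 1: x=[4.2500 6.2500] v=[-3.0000 1.0000]
Step 2: x=[3.0000 7.0000] v=[-5.0000 3.0000]
Step 3: x=[1.7500 7.7500] v=[-5.0000 3.0000]
Step 4: x=[1.0000 8.0000] v=[-3.0000 1.0000]
Step 5: x=[1.0000 7.5000] v=[0.0000 -2.0000]
Step 6: x=[1.6250 6.3750] v=[2.5000 -4.5000]
Max displacement = 3.0000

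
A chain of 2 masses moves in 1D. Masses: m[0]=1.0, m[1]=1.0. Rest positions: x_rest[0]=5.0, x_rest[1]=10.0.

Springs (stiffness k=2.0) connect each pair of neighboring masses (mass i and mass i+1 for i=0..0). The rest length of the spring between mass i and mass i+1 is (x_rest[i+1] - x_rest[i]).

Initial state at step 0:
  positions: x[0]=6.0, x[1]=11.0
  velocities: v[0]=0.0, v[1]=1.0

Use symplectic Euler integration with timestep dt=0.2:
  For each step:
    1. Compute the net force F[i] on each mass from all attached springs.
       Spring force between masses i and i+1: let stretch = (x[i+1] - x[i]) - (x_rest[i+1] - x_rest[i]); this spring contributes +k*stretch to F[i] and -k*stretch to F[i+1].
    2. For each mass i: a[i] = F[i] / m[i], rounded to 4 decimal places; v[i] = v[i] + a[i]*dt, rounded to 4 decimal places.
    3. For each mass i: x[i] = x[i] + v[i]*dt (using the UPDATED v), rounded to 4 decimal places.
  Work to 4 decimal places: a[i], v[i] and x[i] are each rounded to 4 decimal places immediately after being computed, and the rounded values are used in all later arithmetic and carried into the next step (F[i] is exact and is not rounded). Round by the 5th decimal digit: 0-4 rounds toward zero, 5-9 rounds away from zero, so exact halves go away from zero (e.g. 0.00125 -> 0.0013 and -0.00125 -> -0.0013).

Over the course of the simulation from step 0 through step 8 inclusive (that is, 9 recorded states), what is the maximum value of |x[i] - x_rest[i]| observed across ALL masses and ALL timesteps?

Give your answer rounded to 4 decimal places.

Step 0: x=[6.0000 11.0000] v=[0.0000 1.0000]
Step 1: x=[6.0000 11.2000] v=[0.0000 1.0000]
Step 2: x=[6.0160 11.3840] v=[0.0800 0.9200]
Step 3: x=[6.0614 11.5386] v=[0.2272 0.7728]
Step 4: x=[6.1450 11.6550] v=[0.4181 0.5819]
Step 5: x=[6.2694 11.7306] v=[0.6221 0.3779]
Step 6: x=[6.4307 11.7693] v=[0.8066 0.1934]
Step 7: x=[6.6191 11.7809] v=[0.9420 0.0580]
Step 8: x=[6.8204 11.7796] v=[1.0067 -0.0067]
Max displacement = 1.8204

Answer: 1.8204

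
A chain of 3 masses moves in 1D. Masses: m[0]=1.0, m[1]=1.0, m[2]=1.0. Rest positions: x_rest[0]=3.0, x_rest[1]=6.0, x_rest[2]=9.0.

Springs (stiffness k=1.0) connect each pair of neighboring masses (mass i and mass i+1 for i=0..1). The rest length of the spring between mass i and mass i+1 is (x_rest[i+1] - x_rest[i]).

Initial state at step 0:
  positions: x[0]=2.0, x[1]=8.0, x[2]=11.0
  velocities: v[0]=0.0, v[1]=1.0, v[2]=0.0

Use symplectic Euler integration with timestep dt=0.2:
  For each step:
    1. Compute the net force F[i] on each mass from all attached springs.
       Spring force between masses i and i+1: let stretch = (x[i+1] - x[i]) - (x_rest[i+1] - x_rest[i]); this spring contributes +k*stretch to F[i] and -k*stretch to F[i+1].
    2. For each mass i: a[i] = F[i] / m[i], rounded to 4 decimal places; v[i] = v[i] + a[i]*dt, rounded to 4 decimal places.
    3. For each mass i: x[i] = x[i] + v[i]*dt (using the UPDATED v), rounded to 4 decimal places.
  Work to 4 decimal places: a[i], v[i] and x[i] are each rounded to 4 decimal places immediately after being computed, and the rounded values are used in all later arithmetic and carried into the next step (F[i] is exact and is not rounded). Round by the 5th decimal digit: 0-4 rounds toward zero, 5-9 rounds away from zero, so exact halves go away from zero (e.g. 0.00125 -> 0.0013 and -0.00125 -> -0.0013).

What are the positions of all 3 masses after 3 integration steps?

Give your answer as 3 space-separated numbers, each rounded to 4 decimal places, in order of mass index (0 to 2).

Step 0: x=[2.0000 8.0000 11.0000] v=[0.0000 1.0000 0.0000]
Step 1: x=[2.1200 8.0800 11.0000] v=[0.6000 0.4000 0.0000]
Step 2: x=[2.3584 8.0384 11.0032] v=[1.1920 -0.2080 0.0160]
Step 3: x=[2.7040 7.8882 11.0078] v=[1.7280 -0.7510 0.0230]

Answer: 2.7040 7.8882 11.0078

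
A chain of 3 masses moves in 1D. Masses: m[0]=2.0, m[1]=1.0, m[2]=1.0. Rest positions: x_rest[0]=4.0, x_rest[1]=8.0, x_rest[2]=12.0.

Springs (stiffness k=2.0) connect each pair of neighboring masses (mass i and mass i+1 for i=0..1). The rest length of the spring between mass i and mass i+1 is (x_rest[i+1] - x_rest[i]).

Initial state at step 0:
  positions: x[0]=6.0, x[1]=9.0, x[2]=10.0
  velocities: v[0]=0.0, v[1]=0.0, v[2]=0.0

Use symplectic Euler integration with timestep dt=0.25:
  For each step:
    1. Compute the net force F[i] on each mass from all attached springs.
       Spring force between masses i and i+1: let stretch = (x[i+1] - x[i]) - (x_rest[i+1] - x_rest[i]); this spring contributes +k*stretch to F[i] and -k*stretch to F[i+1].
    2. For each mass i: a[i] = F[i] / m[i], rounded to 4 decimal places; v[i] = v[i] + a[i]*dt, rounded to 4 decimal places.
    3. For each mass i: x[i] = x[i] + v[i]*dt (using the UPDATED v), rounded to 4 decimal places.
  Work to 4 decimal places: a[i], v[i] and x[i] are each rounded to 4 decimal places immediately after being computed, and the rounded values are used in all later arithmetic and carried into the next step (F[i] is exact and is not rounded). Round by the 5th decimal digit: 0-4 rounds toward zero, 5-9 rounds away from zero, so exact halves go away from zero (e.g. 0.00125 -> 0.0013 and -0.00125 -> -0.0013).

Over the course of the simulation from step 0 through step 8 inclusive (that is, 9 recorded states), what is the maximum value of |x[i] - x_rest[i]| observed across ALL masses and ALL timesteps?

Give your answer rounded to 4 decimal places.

Answer: 2.4632

Derivation:
Step 0: x=[6.0000 9.0000 10.0000] v=[0.0000 0.0000 0.0000]
Step 1: x=[5.9375 8.7500 10.3750] v=[-0.2500 -1.0000 1.5000]
Step 2: x=[5.8008 8.3516 11.0469] v=[-0.5469 -1.5938 2.6875]
Step 3: x=[5.5735 7.9712 11.8819] v=[-0.9092 -1.5216 3.3399]
Step 4: x=[5.2461 7.7799 12.7281] v=[-1.3098 -0.7651 3.3846]
Step 5: x=[4.8270 7.8904 13.4557] v=[-1.6764 0.4421 2.9105]
Step 6: x=[4.3494 8.3137 13.9877] v=[-1.9106 1.6931 2.1279]
Step 7: x=[3.8695 8.9507 14.3104] v=[-1.9195 2.5480 1.2909]
Step 8: x=[3.4572 9.6225 14.4632] v=[-1.6492 2.6873 0.6111]
Max displacement = 2.4632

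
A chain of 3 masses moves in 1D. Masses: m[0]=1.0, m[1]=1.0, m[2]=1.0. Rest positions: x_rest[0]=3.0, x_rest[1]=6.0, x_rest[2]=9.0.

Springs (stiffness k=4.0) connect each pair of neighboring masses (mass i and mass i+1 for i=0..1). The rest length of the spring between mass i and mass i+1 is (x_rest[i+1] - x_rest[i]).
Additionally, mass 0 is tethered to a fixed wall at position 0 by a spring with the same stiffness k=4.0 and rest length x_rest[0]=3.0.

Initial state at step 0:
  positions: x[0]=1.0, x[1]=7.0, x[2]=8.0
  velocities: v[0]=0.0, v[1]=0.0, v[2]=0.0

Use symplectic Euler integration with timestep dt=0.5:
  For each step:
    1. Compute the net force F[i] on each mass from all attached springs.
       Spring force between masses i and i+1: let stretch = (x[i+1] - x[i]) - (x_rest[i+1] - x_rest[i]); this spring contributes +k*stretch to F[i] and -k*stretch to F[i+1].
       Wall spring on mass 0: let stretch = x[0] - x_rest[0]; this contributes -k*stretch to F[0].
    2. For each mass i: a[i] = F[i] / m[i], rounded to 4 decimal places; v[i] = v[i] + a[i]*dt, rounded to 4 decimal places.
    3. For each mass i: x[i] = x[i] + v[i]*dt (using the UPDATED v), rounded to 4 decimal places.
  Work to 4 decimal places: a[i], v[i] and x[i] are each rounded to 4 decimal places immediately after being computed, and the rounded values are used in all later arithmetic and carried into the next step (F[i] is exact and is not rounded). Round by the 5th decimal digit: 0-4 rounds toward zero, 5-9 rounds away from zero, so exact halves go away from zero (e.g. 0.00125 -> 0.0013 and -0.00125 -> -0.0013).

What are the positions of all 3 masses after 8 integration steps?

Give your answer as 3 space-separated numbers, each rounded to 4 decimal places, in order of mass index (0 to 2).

Step 0: x=[1.0000 7.0000 8.0000] v=[0.0000 0.0000 0.0000]
Step 1: x=[6.0000 2.0000 10.0000] v=[10.0000 -10.0000 4.0000]
Step 2: x=[1.0000 9.0000 7.0000] v=[-10.0000 14.0000 -6.0000]
Step 3: x=[3.0000 6.0000 9.0000] v=[4.0000 -6.0000 4.0000]
Step 4: x=[5.0000 3.0000 11.0000] v=[4.0000 -6.0000 4.0000]
Step 5: x=[0.0000 10.0000 8.0000] v=[-10.0000 14.0000 -6.0000]
Step 6: x=[5.0000 5.0000 10.0000] v=[10.0000 -10.0000 4.0000]
Step 7: x=[5.0000 5.0000 10.0000] v=[0.0000 0.0000 0.0000]
Step 8: x=[0.0000 10.0000 8.0000] v=[-10.0000 10.0000 -4.0000]

Answer: 0.0000 10.0000 8.0000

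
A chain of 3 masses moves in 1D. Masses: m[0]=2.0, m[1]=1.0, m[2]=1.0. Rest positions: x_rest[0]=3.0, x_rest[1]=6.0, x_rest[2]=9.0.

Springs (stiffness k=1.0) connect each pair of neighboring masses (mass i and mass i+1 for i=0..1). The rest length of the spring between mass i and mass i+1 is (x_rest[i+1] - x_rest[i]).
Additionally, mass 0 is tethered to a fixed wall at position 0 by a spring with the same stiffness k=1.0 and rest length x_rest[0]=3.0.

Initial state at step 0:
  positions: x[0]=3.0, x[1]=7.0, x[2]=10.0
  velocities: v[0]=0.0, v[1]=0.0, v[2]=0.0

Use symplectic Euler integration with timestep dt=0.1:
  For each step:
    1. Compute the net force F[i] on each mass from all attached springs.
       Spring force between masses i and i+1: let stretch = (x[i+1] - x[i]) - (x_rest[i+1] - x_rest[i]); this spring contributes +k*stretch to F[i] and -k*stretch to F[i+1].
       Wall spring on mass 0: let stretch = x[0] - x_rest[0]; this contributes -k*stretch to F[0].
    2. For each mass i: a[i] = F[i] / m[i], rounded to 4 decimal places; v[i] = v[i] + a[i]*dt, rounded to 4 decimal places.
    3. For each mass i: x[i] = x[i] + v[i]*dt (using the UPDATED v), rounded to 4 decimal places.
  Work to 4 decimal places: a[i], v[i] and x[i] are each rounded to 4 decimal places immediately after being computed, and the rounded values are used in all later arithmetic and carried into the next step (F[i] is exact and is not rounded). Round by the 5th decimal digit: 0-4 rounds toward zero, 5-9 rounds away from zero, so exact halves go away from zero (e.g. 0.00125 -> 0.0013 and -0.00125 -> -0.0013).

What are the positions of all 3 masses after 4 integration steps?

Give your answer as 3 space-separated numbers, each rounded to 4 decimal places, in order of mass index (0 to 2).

Answer: 3.0485 6.9038 9.9985

Derivation:
Step 0: x=[3.0000 7.0000 10.0000] v=[0.0000 0.0000 0.0000]
Step 1: x=[3.0050 6.9900 10.0000] v=[0.0500 -0.1000 0.0000]
Step 2: x=[3.0149 6.9703 9.9999] v=[0.0990 -0.1975 -0.0010]
Step 3: x=[3.0295 6.9413 9.9995] v=[0.1460 -0.2901 -0.0040]
Step 4: x=[3.0485 6.9038 9.9985] v=[0.1901 -0.3755 -0.0098]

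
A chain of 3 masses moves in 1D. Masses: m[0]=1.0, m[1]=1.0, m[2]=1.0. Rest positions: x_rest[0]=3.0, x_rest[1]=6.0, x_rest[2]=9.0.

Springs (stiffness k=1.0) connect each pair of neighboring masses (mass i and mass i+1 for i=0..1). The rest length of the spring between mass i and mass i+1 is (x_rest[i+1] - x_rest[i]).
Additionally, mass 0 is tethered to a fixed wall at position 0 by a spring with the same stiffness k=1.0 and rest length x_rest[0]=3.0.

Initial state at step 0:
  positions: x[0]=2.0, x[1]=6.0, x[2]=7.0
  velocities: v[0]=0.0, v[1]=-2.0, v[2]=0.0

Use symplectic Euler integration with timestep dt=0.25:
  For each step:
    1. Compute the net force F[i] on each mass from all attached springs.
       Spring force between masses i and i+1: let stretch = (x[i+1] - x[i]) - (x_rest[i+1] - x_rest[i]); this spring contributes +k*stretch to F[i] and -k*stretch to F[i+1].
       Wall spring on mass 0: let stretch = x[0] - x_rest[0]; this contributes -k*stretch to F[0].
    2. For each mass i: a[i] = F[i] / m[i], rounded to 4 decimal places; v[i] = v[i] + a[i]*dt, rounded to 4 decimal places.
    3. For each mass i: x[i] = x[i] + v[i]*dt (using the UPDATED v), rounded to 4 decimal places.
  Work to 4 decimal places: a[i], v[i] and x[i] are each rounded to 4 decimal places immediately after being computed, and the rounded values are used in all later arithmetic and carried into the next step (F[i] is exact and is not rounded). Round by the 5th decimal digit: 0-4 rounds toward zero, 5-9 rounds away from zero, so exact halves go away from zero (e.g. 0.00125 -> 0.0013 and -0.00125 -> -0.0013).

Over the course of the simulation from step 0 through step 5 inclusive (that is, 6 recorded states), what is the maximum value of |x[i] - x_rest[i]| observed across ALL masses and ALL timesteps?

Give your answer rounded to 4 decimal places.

Step 0: x=[2.0000 6.0000 7.0000] v=[0.0000 -2.0000 0.0000]
Step 1: x=[2.1250 5.3125 7.1250] v=[0.5000 -2.7500 0.5000]
Step 2: x=[2.3164 4.5391 7.3242] v=[0.7656 -3.0938 0.7969]
Step 3: x=[2.5020 3.8008 7.5369] v=[0.7422 -2.9532 0.8506]
Step 4: x=[2.6124 3.2148 7.7036] v=[0.4414 -2.3439 0.6666]
Step 5: x=[2.5971 2.8717 7.7772] v=[-0.0611 -1.3723 0.2944]
Max displacement = 3.1283

Answer: 3.1283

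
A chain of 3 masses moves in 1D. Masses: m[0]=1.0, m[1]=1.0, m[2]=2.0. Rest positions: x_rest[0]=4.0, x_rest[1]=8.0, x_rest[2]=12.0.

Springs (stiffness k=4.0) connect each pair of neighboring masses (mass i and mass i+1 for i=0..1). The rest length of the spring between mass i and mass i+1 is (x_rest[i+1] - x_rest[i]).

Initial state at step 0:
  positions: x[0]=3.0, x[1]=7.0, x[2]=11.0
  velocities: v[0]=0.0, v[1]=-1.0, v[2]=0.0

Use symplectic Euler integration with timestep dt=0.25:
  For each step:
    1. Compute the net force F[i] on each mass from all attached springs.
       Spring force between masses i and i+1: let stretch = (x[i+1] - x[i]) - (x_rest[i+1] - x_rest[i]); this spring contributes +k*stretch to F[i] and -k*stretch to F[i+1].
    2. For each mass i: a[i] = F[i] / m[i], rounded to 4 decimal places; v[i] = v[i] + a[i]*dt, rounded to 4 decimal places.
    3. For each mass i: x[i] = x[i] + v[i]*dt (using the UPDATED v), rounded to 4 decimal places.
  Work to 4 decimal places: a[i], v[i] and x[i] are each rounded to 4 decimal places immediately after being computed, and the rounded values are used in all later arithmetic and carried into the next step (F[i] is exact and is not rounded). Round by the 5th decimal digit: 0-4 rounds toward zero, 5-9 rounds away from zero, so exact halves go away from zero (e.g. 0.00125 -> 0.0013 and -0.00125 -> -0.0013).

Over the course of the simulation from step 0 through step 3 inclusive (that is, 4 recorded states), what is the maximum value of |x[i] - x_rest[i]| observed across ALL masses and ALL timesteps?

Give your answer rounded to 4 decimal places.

Step 0: x=[3.0000 7.0000 11.0000] v=[0.0000 -1.0000 0.0000]
Step 1: x=[3.0000 6.7500 11.0000] v=[0.0000 -1.0000 0.0000]
Step 2: x=[2.9375 6.6250 10.9688] v=[-0.2500 -0.5000 -0.1250]
Step 3: x=[2.7969 6.6641 10.8946] v=[-0.5625 0.1563 -0.2969]
Max displacement = 1.3750

Answer: 1.3750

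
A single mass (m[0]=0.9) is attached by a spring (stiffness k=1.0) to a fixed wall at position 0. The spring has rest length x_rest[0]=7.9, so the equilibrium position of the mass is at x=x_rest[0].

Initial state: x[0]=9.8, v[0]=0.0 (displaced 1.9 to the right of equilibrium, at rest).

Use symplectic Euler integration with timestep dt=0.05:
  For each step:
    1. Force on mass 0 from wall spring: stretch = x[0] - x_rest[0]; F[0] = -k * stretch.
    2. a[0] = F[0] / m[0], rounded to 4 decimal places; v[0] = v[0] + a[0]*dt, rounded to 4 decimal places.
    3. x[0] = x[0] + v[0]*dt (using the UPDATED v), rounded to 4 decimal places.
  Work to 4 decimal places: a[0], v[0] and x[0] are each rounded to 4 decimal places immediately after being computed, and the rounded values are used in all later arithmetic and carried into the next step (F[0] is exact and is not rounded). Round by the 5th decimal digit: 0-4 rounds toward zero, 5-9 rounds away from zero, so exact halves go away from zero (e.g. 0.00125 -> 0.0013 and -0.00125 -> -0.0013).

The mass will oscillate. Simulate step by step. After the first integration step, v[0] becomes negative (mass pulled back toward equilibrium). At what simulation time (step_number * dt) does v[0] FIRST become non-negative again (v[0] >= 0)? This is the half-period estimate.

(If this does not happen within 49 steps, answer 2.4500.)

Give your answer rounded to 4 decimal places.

Step 0: x=[9.8000] v=[0.0000]
Step 1: x=[9.7947] v=[-0.1056]
Step 2: x=[9.7842] v=[-0.2109]
Step 3: x=[9.7684] v=[-0.3156]
Step 4: x=[9.7474] v=[-0.4194]
Step 5: x=[9.7213] v=[-0.5220]
Step 6: x=[9.6901] v=[-0.6232]
Step 7: x=[9.6540] v=[-0.7227]
Step 8: x=[9.6130] v=[-0.8201]
Step 9: x=[9.5672] v=[-0.9153]
Step 10: x=[9.5168] v=[-1.0079]
Step 11: x=[9.4619] v=[-1.0977]
Step 12: x=[9.4027] v=[-1.1845]
Step 13: x=[9.3393] v=[-1.2680]
Step 14: x=[9.2719] v=[-1.3480]
Step 15: x=[9.2007] v=[-1.4242]
Step 16: x=[9.1259] v=[-1.4965]
Step 17: x=[9.0477] v=[-1.5646]
Step 18: x=[8.9663] v=[-1.6284]
Step 19: x=[8.8819] v=[-1.6876]
Step 20: x=[8.7948] v=[-1.7422]
Step 21: x=[8.7052] v=[-1.7919]
Step 22: x=[8.6134] v=[-1.8366]
Step 23: x=[8.5196] v=[-1.8762]
Step 24: x=[8.4241] v=[-1.9106]
Step 25: x=[8.3271] v=[-1.9397]
Step 26: x=[8.2289] v=[-1.9634]
Step 27: x=[8.1298] v=[-1.9817]
Step 28: x=[8.0301] v=[-1.9945]
Step 29: x=[7.9300] v=[-2.0017]
Step 30: x=[7.8298] v=[-2.0034]
Step 31: x=[7.7298] v=[-1.9995]
Step 32: x=[7.6303] v=[-1.9900]
Step 33: x=[7.5316] v=[-1.9750]
Step 34: x=[7.4339] v=[-1.9545]
Step 35: x=[7.3375] v=[-1.9286]
Step 36: x=[7.2426] v=[-1.8974]
Step 37: x=[7.1496] v=[-1.8609]
Step 38: x=[7.0586] v=[-1.8192]
Step 39: x=[6.9700] v=[-1.7725]
Step 40: x=[6.8840] v=[-1.7208]
Step 41: x=[6.8008] v=[-1.6644]
Step 42: x=[6.7206] v=[-1.6033]
Step 43: x=[6.6437] v=[-1.5378]
Step 44: x=[6.5703] v=[-1.4680]
Step 45: x=[6.5006] v=[-1.3941]
Step 46: x=[6.4348] v=[-1.3164]
Step 47: x=[6.3731] v=[-1.2350]
Step 48: x=[6.3156] v=[-1.1502]
Step 49: x=[6.2625] v=[-1.0622]
v[0] did not become non-negative within 49 steps; using fallback time=2.4500

Answer: 2.4500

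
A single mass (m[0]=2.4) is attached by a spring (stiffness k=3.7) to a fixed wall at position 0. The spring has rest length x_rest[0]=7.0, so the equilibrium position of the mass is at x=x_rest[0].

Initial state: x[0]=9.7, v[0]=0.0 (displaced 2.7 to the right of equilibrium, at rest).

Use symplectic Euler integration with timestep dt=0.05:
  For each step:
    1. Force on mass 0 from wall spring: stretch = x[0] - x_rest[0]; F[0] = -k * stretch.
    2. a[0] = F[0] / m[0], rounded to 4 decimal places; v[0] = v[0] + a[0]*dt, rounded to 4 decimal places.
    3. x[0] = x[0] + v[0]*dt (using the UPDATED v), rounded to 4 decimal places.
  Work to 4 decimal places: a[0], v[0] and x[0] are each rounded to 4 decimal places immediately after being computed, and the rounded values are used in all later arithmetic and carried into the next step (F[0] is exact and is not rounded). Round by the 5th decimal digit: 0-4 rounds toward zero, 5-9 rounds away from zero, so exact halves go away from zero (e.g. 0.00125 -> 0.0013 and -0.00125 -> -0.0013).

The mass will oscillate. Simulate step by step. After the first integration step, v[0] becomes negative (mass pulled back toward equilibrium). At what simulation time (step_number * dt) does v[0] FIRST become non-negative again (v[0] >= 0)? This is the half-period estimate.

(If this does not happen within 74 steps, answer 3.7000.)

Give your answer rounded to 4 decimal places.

Step 0: x=[9.7000] v=[0.0000]
Step 1: x=[9.6896] v=[-0.2081]
Step 2: x=[9.6688] v=[-0.4154]
Step 3: x=[9.6377] v=[-0.6211]
Step 4: x=[9.5965] v=[-0.8244]
Step 5: x=[9.5453] v=[-1.0245]
Step 6: x=[9.4843] v=[-1.2207]
Step 7: x=[9.4137] v=[-1.4122]
Step 8: x=[9.3338] v=[-1.5983]
Step 9: x=[9.2449] v=[-1.7782]
Step 10: x=[9.1473] v=[-1.9512]
Step 11: x=[9.0415] v=[-2.1167]
Step 12: x=[8.9278] v=[-2.2741]
Step 13: x=[8.8067] v=[-2.4227]
Step 14: x=[8.6786] v=[-2.5620]
Step 15: x=[8.5440] v=[-2.6914]
Step 16: x=[8.4035] v=[-2.8104]
Step 17: x=[8.2576] v=[-2.9186]
Step 18: x=[8.1068] v=[-3.0155]
Step 19: x=[7.9518] v=[-3.1008]
Step 20: x=[7.7931] v=[-3.1742]
Step 21: x=[7.6313] v=[-3.2353]
Step 22: x=[7.4671] v=[-3.2840]
Step 23: x=[7.3011] v=[-3.3200]
Step 24: x=[7.1339] v=[-3.3432]
Step 25: x=[6.9662] v=[-3.3535]
Step 26: x=[6.7987] v=[-3.3509]
Step 27: x=[6.6319] v=[-3.3354]
Step 28: x=[6.4666] v=[-3.3070]
Step 29: x=[6.3033] v=[-3.2659]
Step 30: x=[6.1427] v=[-3.2122]
Step 31: x=[5.9854] v=[-3.1461]
Step 32: x=[5.8320] v=[-3.0679]
Step 33: x=[5.6831] v=[-2.9779]
Step 34: x=[5.5393] v=[-2.8764]
Step 35: x=[5.4011] v=[-2.7638]
Step 36: x=[5.2691] v=[-2.6406]
Step 37: x=[5.1437] v=[-2.5072]
Step 38: x=[5.0255] v=[-2.3641]
Step 39: x=[4.9149] v=[-2.2119]
Step 40: x=[4.8123] v=[-2.0512]
Step 41: x=[4.7182] v=[-1.8826]
Step 42: x=[4.6329] v=[-1.7067]
Step 43: x=[4.5567] v=[-1.5242]
Step 44: x=[4.4899] v=[-1.3359]
Step 45: x=[4.4328] v=[-1.1424]
Step 46: x=[4.3856] v=[-0.9445]
Step 47: x=[4.3485] v=[-0.7430]
Step 48: x=[4.3216] v=[-0.5386]
Step 49: x=[4.3050] v=[-0.3321]
Step 50: x=[4.2988] v=[-0.1244]
Step 51: x=[4.3030] v=[0.0838]
First v>=0 after going negative at step 51, time=2.5500

Answer: 2.5500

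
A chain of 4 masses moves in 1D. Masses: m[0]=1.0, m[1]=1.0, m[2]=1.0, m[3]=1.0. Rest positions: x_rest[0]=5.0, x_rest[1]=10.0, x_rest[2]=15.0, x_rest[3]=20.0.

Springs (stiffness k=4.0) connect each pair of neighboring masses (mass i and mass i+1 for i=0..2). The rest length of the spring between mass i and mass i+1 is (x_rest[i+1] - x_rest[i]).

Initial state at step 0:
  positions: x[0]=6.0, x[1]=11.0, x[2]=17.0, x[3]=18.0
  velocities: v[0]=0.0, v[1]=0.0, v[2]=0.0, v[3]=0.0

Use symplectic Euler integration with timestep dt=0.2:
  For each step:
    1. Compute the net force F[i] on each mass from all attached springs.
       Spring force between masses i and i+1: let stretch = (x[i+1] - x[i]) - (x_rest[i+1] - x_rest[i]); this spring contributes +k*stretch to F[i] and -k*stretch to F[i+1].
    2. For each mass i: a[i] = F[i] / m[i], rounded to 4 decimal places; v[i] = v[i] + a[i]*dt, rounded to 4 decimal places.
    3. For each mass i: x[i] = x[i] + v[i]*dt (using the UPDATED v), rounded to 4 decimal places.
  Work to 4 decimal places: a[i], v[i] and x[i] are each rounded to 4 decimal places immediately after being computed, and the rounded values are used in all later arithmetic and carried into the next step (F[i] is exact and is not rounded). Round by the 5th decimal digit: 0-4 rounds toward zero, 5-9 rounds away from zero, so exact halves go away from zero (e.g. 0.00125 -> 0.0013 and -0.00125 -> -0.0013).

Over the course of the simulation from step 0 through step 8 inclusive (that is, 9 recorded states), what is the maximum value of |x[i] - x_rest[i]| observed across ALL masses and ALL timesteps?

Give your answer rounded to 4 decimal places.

Step 0: x=[6.0000 11.0000 17.0000 18.0000] v=[0.0000 0.0000 0.0000 0.0000]
Step 1: x=[6.0000 11.1600 16.2000 18.6400] v=[0.0000 0.8000 -4.0000 3.2000]
Step 2: x=[6.0256 11.3008 14.9840 19.6896] v=[0.1280 0.7040 -6.0800 5.2480]
Step 3: x=[6.0952 11.1869 13.9316 20.7863] v=[0.3482 -0.5696 -5.2621 5.4835]
Step 4: x=[6.1795 10.6975 13.5368 21.5862] v=[0.4216 -2.4472 -1.9741 3.9997]
Step 5: x=[6.1867 9.9395 13.9756 21.8982] v=[0.0360 -3.7902 2.1940 1.5602]
Step 6: x=[5.9943 9.2268 15.0362 21.7426] v=[-0.9618 -3.5636 5.3032 -0.7779]
Step 7: x=[5.5191 8.9264 16.2404 21.3140] v=[-2.3758 -1.5021 6.0208 -2.1430]
Step 8: x=[4.7891 9.2511 17.0861 20.8736] v=[-3.6500 1.6233 4.2285 -2.2019]
Max displacement = 2.0861

Answer: 2.0861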